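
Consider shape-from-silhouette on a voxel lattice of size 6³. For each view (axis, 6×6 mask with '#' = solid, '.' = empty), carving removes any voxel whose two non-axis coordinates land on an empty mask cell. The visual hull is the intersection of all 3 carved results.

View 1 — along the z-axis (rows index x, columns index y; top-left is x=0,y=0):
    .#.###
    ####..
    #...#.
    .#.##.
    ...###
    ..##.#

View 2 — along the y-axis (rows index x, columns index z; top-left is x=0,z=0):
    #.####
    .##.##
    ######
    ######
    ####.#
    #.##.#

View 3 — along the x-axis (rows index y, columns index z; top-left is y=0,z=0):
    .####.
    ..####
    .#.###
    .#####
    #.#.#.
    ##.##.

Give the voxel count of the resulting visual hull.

full grid |V| = 216
after view 1 [z-axis, 19 of 36 cells solid] → remaining = 114
after view 2 [y-axis, 30 of 36 cells solid] → remaining = 93
after view 3 [x-axis, 24 of 36 cells solid] → remaining = 62

remaining voxels: 62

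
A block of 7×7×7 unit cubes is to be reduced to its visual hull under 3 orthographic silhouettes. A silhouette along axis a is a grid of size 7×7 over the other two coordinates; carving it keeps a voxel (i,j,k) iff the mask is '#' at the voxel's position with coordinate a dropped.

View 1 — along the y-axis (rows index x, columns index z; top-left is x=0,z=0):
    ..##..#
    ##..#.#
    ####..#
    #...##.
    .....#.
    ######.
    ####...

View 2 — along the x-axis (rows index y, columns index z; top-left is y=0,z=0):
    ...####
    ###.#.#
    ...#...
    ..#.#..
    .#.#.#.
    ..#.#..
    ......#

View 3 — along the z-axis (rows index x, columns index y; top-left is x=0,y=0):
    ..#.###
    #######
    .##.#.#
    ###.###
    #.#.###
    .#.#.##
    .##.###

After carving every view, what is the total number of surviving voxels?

|visual hull| = 45

initial block: 7^3 = 343
V1 y: intersect with XZ mask (26 set) -- 182 left
V2 x: intersect with YZ mask (18 set) -- 64 left
V3 z: intersect with XY mask (35 set) -- 45 left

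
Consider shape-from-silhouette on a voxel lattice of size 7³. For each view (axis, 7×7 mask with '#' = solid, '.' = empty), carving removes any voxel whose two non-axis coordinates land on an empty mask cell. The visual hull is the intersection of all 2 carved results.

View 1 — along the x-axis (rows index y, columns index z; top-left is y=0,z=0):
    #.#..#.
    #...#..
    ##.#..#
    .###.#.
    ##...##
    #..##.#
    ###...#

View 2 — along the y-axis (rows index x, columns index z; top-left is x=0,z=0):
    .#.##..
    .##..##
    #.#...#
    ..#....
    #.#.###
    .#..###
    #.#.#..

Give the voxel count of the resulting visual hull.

81 voxels

before carving: 343 voxels (7×7×7)
after view 1 [x-axis, 25 of 49 cells solid] → remaining = 175
after view 2 [y-axis, 23 of 49 cells solid] → remaining = 81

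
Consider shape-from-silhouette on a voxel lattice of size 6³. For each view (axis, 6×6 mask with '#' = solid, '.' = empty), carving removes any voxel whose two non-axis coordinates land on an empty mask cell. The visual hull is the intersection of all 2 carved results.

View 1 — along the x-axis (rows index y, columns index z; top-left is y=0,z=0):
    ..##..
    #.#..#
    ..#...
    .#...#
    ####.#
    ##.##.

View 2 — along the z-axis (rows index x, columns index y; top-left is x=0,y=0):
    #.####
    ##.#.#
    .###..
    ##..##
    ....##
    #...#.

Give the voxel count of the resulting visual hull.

full grid |V| = 216
carve view 1 (along x, YZ-mask fill 17/36): 102 voxels remain
carve view 2 (along z, XY-mask fill 20/36): 61 voxels remain

remaining voxels: 61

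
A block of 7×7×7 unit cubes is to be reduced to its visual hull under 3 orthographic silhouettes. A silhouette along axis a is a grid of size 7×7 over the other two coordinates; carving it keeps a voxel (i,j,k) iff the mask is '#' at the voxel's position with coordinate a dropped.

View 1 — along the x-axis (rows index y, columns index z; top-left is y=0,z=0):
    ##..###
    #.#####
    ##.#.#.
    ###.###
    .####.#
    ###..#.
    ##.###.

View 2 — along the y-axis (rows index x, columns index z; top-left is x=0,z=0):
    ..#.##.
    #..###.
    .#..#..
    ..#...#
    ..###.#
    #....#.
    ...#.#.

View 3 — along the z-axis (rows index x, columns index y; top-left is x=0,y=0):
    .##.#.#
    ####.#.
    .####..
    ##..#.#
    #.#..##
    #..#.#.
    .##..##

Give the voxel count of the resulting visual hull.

initial block: 7^3 = 343
step 1: project along x, AND mask (35/49) → |grid| = 245
step 2: project along y, AND mask (19/49) → |grid| = 94
step 3: project along z, AND mask (28/49) → |grid| = 53

voxel count = 53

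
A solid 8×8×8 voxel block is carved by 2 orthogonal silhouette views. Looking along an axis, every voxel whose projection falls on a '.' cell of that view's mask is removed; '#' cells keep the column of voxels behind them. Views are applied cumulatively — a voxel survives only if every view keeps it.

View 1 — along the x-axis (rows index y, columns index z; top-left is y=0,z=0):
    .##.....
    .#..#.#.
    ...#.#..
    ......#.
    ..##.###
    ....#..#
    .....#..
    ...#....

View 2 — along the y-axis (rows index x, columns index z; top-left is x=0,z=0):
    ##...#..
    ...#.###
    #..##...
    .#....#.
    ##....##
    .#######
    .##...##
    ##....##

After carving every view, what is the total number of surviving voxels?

start: 8×8×8 = 512 voxels
  1. axis=0 (YZ plane), |mask|=17  ⇒  voxels=136
  2. axis=1 (XZ plane), |mask|=31  ⇒  voxels=66

remaining voxels: 66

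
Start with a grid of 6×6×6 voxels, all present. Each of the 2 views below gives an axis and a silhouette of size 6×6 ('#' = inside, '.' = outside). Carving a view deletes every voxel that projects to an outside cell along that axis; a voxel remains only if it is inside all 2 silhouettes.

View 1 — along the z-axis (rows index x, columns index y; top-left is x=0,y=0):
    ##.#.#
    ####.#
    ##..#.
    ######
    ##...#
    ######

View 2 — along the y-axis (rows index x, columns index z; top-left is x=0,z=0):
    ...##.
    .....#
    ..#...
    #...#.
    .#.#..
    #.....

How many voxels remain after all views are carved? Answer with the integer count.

full grid |V| = 216
after view 1 [z-axis, 27 of 36 cells solid] → remaining = 162
after view 2 [y-axis, 9 of 36 cells solid] → remaining = 40

40 voxels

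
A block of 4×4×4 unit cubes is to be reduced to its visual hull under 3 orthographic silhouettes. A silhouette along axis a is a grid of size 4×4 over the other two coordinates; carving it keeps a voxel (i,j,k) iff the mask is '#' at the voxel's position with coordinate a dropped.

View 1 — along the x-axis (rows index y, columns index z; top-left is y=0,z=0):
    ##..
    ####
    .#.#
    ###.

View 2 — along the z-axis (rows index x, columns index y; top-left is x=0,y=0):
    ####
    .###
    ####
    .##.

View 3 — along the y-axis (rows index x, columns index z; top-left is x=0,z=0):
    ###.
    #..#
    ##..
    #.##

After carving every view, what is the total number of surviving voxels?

before carving: 64 voxels (4×4×4)
V1 x: intersect with YZ mask (11 set) -- 44 left
V2 z: intersect with XY mask (13 set) -- 37 left
V3 y: intersect with XZ mask (10 set) -- 24 left

voxel count = 24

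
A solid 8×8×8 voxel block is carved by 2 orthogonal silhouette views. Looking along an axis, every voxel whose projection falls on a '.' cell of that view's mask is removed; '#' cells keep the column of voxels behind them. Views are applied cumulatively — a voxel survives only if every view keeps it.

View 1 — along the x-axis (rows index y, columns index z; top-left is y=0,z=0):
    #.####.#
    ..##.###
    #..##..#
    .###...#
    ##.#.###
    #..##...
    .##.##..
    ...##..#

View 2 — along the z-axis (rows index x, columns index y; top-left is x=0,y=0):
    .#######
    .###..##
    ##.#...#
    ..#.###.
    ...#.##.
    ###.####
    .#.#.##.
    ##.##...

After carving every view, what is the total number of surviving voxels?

|visual hull| = 163

initial block: 8^3 = 512
  1. axis=0 (YZ plane), |mask|=35  ⇒  voxels=280
  2. axis=2 (XY plane), |mask|=38  ⇒  voxels=163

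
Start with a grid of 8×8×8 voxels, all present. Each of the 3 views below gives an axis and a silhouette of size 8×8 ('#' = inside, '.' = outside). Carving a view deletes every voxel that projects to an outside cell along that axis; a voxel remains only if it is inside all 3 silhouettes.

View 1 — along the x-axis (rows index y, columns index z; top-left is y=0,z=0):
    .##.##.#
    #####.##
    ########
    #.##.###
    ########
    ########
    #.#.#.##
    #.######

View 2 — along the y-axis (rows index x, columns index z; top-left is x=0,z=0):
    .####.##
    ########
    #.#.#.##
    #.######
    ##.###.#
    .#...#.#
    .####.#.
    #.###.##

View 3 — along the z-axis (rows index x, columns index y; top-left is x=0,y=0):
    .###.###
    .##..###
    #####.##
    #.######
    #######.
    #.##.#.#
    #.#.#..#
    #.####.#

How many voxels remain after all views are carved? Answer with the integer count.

initial block: 8^3 = 512
after view 1 [x-axis, 54 of 64 cells solid] → remaining = 432
after view 2 [y-axis, 46 of 64 cells solid] → remaining = 315
after view 3 [z-axis, 47 of 64 cells solid] → remaining = 237

237 voxels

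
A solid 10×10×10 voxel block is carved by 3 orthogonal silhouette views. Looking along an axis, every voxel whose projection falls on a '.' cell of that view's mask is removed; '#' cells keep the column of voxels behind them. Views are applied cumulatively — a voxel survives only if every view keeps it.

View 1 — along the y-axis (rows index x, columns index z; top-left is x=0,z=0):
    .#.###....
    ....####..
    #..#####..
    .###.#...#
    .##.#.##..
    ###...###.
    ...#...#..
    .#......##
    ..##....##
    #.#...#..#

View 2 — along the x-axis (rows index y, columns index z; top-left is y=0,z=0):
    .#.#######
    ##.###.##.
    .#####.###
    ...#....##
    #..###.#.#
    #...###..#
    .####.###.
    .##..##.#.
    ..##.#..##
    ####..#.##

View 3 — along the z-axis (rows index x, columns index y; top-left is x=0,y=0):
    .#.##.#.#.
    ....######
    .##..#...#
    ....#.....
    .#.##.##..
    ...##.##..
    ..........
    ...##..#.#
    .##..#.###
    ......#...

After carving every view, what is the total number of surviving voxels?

|visual hull| = 97

start: 10×10×10 = 1000 voxels
after view 1 [y-axis, 43 of 100 cells solid] → remaining = 430
after view 2 [x-axis, 61 of 100 cells solid] → remaining = 261
after view 3 [z-axis, 36 of 100 cells solid] → remaining = 97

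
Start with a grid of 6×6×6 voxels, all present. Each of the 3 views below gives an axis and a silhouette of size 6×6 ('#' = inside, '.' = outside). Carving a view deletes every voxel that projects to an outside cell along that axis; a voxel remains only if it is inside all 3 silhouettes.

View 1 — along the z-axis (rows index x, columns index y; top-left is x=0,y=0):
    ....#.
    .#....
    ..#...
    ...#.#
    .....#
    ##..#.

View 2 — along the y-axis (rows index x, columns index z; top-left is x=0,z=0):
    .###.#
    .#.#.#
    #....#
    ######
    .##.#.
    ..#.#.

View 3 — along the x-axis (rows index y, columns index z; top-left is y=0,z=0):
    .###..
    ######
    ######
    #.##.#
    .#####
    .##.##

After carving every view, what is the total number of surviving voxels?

remaining voxels: 25

initial block: 6^3 = 216
  1. axis=2 (XY plane), |mask|=9  ⇒  voxels=54
  2. axis=1 (XZ plane), |mask|=20  ⇒  voxels=30
  3. axis=0 (YZ plane), |mask|=28  ⇒  voxels=25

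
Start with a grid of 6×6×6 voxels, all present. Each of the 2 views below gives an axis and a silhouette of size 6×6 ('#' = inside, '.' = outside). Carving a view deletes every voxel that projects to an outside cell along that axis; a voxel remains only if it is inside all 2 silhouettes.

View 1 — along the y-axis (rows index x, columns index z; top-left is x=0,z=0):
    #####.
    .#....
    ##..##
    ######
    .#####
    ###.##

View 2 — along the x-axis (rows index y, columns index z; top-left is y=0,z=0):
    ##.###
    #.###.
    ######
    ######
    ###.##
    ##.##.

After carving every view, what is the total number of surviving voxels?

full grid |V| = 216
V1 y: intersect with XZ mask (26 set) -- 156 left
V2 x: intersect with YZ mask (30 set) -- 131 left

voxel count = 131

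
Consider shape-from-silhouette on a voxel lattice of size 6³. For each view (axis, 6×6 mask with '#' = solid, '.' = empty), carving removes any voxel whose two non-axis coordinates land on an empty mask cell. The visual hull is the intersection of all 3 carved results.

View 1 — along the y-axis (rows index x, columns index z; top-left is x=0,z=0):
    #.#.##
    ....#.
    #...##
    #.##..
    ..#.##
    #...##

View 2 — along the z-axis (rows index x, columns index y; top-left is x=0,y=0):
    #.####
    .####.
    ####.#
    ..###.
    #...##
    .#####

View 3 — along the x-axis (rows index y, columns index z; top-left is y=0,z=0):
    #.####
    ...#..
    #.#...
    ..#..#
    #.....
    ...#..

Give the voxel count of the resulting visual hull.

24 voxels

full grid |V| = 216
carve view 1 (along y, XZ-mask fill 17/36): 102 voxels remain
carve view 2 (along z, XY-mask fill 25/36): 72 voxels remain
carve view 3 (along x, YZ-mask fill 12/36): 24 voxels remain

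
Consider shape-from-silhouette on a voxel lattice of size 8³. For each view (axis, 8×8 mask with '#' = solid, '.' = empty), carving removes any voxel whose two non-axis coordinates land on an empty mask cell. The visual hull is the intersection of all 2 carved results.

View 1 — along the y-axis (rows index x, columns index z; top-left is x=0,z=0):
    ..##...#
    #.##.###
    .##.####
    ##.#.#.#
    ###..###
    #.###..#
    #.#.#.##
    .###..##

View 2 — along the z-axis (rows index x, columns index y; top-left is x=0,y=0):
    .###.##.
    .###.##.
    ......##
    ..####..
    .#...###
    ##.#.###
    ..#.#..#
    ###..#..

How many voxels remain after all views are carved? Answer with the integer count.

full grid |V| = 512
V1 y: intersect with XZ mask (41 set) -- 328 left
V2 z: intersect with XY mask (33 set) -- 166 left

|visual hull| = 166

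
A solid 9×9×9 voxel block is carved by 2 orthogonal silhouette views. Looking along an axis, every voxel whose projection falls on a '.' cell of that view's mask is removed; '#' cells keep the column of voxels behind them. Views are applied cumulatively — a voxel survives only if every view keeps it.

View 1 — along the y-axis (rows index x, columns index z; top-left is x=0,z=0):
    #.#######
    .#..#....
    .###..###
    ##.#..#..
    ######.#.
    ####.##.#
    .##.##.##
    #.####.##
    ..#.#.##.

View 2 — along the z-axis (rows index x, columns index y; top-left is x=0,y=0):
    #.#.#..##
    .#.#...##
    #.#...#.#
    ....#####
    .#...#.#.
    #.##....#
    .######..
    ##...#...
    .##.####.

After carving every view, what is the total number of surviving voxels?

voxel count = 222

start: 9×9×9 = 729 voxels
V1 y: intersect with XZ mask (51 set) -- 459 left
V2 z: intersect with XY mask (40 set) -- 222 left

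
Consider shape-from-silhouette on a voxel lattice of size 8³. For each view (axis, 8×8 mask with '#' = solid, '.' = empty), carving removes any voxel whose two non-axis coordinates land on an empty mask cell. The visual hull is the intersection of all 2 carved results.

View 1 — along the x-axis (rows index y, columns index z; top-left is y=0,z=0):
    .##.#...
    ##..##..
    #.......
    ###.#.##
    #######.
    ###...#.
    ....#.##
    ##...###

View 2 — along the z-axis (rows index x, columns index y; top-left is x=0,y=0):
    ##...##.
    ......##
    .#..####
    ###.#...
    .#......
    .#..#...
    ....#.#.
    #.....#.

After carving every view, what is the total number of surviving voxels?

full grid |V| = 512
step 1: project along x, AND mask (33/64) → |grid| = 264
step 2: project along z, AND mask (22/64) → |grid| = 91

91 voxels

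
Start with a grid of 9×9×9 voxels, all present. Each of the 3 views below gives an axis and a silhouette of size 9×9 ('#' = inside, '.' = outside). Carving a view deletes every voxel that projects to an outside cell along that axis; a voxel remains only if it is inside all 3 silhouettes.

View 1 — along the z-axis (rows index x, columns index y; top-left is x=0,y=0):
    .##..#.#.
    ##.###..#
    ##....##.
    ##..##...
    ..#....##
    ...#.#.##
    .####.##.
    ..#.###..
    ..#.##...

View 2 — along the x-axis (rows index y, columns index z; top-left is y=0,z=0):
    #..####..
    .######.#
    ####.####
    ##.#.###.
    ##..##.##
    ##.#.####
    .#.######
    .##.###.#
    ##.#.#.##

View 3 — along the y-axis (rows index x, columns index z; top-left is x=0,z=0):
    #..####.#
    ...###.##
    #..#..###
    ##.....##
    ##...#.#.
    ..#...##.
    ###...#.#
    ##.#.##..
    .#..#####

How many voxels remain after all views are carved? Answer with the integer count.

135 voxels

start: 9×9×9 = 729 voxels
carve view 1 (along z, XY-mask fill 38/81): 342 voxels remain
carve view 2 (along x, YZ-mask fill 58/81): 249 voxels remain
carve view 3 (along y, XZ-mask fill 43/81): 135 voxels remain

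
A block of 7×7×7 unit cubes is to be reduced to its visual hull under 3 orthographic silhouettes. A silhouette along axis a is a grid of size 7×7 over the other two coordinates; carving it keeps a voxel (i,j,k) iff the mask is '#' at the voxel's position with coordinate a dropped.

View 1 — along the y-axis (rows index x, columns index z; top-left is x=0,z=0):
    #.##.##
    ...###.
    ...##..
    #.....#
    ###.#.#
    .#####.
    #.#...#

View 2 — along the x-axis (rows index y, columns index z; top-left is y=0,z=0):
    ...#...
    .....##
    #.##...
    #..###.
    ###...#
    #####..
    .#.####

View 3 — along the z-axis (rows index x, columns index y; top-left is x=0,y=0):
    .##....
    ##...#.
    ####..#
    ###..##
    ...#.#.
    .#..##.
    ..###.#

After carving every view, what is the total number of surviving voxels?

voxel count = 39

start: 7×7×7 = 343 voxels
  1. axis=1 (XZ plane), |mask|=25  ⇒  voxels=175
  2. axis=0 (YZ plane), |mask|=24  ⇒  voxels=87
  3. axis=2 (XY plane), |mask|=24  ⇒  voxels=39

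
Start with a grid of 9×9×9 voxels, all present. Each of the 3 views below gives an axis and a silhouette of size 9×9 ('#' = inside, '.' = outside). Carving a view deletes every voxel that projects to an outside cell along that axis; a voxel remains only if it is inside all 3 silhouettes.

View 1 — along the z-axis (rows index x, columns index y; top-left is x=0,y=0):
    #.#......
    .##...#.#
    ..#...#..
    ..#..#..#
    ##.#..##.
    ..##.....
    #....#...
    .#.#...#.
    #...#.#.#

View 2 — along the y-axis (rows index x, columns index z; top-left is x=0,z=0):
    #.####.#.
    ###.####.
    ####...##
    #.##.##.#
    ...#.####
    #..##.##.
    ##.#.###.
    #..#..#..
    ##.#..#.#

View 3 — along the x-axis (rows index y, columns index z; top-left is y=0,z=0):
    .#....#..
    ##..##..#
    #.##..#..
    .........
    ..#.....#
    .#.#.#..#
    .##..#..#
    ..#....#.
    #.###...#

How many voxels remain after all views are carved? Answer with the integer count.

start: 9×9×9 = 729 voxels
  1. axis=2 (XY plane), |mask|=27  ⇒  voxels=243
  2. axis=1 (XZ plane), |mask|=49  ⇒  voxels=146
  3. axis=0 (YZ plane), |mask|=28  ⇒  voxels=56

|visual hull| = 56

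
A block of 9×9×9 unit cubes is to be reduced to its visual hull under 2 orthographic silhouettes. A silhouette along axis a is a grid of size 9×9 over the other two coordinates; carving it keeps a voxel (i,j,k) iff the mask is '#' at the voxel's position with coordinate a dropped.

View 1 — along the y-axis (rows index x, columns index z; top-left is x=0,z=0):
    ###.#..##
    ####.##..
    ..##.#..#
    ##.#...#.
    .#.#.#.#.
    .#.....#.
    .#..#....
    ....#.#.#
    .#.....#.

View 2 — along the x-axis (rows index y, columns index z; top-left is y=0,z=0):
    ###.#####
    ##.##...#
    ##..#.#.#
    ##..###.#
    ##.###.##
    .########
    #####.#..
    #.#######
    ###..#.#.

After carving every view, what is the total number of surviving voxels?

215 voxels

start: 9×9×9 = 729 voxels
step 1: project along y, AND mask (33/81) → |grid| = 297
step 2: project along x, AND mask (58/81) → |grid| = 215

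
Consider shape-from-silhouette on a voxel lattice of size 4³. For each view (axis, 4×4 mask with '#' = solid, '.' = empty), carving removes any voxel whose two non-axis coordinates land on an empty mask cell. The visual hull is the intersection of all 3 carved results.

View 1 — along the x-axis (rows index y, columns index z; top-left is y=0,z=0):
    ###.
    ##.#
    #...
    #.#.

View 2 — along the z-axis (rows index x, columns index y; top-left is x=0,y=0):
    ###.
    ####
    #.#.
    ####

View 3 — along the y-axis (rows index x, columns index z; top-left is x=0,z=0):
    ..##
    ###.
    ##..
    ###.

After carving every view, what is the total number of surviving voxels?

21 voxels

full grid |V| = 64
V1 x: intersect with YZ mask (9 set) -- 36 left
V2 z: intersect with XY mask (13 set) -- 29 left
V3 y: intersect with XZ mask (10 set) -- 21 left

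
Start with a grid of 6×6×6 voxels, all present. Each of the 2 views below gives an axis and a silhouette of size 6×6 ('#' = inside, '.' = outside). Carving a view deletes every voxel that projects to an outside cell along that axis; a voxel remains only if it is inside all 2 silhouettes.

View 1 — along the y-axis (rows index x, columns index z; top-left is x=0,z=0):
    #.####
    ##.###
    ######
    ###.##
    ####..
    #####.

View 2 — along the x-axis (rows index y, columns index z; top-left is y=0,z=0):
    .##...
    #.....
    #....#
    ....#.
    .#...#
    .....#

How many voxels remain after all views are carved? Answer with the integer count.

before carving: 216 voxels (6×6×6)
step 1: project along y, AND mask (30/36) → |grid| = 180
step 2: project along x, AND mask (9/36) → |grid| = 44

44 voxels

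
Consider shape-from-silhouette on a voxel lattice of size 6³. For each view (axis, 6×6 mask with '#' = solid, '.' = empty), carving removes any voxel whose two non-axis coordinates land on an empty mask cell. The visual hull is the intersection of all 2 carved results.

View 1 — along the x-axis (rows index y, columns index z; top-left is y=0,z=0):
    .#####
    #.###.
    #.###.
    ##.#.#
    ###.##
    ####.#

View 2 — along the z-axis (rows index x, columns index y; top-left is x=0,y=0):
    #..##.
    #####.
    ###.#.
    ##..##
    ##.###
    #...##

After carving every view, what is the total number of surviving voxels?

111 voxels

full grid |V| = 216
V1 x: intersect with YZ mask (27 set) -- 162 left
V2 z: intersect with XY mask (24 set) -- 111 left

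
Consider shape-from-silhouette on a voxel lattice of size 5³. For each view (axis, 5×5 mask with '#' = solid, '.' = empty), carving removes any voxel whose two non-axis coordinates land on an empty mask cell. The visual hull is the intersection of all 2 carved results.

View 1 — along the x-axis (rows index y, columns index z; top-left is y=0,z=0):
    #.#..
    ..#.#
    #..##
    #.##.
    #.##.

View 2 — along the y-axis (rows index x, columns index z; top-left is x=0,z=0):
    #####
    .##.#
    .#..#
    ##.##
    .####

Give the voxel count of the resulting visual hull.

initial block: 5^3 = 125
after view 1 [x-axis, 13 of 25 cells solid] → remaining = 65
after view 2 [y-axis, 18 of 25 cells solid] → remaining = 39

39 voxels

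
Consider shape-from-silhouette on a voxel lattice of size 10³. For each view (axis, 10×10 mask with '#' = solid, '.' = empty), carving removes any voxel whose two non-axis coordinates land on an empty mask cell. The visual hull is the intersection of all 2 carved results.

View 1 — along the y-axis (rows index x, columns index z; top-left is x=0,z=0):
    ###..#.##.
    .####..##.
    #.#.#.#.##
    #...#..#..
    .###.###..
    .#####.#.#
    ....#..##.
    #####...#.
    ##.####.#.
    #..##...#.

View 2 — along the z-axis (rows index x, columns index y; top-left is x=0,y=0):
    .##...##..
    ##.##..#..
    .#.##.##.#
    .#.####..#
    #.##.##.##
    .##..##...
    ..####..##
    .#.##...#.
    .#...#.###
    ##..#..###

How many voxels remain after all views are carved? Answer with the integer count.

start: 10×10×10 = 1000 voxels
[1] y-view keeps 54 columns → grid now 540
[2] z-view keeps 53 columns → grid now 279

|visual hull| = 279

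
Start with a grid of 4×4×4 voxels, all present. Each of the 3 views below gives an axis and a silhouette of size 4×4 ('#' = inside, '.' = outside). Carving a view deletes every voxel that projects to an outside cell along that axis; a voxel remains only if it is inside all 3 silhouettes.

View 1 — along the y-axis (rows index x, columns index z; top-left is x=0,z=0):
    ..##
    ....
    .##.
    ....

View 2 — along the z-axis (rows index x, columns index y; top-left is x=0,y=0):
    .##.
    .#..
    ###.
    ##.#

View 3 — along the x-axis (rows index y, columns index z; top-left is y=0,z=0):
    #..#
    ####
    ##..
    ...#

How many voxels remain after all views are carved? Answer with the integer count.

voxel count = 5

start: 4×4×4 = 64 voxels
V1 y: intersect with XZ mask (4 set) -- 16 left
V2 z: intersect with XY mask (9 set) -- 10 left
V3 x: intersect with YZ mask (9 set) -- 5 left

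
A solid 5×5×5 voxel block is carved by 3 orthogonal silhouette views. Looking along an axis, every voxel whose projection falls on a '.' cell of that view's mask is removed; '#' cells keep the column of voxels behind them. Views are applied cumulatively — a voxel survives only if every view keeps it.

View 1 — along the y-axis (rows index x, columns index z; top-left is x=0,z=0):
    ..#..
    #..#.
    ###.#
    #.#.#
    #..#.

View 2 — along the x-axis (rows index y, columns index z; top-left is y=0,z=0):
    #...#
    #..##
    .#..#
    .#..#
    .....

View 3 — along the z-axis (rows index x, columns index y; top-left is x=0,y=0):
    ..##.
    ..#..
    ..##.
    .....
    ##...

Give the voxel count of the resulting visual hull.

|visual hull| = 7

start: 5×5×5 = 125 voxels
  1. axis=1 (XZ plane), |mask|=12  ⇒  voxels=60
  2. axis=0 (YZ plane), |mask|=9  ⇒  voxels=20
  3. axis=2 (XY plane), |mask|=7  ⇒  voxels=7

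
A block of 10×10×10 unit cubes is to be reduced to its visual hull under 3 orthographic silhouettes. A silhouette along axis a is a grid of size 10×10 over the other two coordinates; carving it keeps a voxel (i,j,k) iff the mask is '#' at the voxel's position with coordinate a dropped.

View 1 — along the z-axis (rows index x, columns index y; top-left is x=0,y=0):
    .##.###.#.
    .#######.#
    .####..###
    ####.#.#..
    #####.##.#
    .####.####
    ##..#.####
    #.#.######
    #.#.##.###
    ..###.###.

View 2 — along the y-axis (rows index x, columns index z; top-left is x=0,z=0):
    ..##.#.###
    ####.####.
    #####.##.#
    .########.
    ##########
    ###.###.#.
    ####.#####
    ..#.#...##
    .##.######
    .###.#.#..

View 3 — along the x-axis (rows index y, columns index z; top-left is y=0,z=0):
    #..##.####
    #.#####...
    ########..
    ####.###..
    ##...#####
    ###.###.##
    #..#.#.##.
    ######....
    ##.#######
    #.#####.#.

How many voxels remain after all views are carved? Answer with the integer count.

voxel count = 365

before carving: 1000 voxels (10×10×10)
after view 1 [z-axis, 71 of 100 cells solid] → remaining = 710
after view 2 [y-axis, 73 of 100 cells solid] → remaining = 521
after view 3 [x-axis, 70 of 100 cells solid] → remaining = 365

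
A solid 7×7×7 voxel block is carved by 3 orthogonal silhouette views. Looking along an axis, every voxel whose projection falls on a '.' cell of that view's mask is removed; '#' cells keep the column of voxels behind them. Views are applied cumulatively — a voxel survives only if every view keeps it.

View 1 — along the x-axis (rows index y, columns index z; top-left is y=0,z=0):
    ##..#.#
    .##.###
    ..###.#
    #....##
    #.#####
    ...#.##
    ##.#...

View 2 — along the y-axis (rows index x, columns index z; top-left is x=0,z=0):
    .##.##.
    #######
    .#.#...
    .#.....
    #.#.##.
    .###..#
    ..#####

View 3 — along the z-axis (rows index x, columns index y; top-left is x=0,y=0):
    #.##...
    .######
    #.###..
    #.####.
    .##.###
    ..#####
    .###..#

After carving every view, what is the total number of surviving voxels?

66 voxels

full grid |V| = 343
V1 x: intersect with YZ mask (28 set) -- 196 left
V2 y: intersect with XZ mask (27 set) -- 104 left
V3 z: intersect with XY mask (32 set) -- 66 left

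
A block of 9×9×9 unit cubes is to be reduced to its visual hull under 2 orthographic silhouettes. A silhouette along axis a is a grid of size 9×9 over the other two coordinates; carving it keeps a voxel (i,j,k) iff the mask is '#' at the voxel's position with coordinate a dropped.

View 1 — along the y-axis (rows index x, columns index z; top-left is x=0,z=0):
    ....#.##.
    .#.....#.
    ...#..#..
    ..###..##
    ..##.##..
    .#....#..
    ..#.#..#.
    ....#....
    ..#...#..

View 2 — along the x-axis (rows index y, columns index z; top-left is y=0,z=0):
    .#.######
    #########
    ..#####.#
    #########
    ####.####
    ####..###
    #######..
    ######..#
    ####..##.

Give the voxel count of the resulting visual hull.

full grid |V| = 729
  1. axis=1 (XZ plane), |mask|=24  ⇒  voxels=216
  2. axis=0 (YZ plane), |mask|=66  ⇒  voxels=177

remaining voxels: 177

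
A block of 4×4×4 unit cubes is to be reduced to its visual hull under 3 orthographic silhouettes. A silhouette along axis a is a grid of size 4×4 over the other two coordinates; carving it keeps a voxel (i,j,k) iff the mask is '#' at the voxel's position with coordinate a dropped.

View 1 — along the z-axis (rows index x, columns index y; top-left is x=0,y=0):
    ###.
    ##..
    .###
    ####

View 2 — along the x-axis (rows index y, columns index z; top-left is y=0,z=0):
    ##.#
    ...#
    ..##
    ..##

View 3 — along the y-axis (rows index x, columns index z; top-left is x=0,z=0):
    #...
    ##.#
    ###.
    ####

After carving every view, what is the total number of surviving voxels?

voxel count = 15

full grid |V| = 64
  1. axis=2 (XY plane), |mask|=12  ⇒  voxels=48
  2. axis=0 (YZ plane), |mask|=8  ⇒  voxels=23
  3. axis=1 (XZ plane), |mask|=11  ⇒  voxels=15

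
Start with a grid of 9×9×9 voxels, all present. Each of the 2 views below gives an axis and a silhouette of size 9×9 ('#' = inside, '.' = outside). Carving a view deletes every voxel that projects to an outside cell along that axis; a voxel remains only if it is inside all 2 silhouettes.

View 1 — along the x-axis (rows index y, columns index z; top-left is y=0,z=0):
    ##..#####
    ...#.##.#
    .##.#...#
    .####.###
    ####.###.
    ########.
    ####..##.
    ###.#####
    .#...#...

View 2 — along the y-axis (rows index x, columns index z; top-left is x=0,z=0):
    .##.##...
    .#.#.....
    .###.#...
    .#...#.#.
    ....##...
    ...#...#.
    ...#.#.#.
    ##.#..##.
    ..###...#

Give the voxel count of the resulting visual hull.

|visual hull| = 174

before carving: 729 voxels (9×9×9)
carve view 1 (along x, YZ-mask fill 53/81): 477 voxels remain
carve view 2 (along y, XZ-mask fill 29/81): 174 voxels remain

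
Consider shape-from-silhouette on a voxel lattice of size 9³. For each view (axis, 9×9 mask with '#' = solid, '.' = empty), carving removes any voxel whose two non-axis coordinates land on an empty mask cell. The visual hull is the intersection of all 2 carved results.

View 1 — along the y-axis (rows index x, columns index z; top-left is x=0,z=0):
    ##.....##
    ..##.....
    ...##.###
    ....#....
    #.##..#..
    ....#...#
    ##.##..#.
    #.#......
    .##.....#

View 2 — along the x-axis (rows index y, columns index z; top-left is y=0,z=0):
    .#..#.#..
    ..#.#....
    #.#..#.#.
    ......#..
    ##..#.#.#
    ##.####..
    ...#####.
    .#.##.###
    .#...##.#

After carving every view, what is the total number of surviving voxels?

start: 9×9×9 = 729 voxels
step 1: project along y, AND mask (28/81) → |grid| = 252
step 2: project along x, AND mask (36/81) → |grid| = 106

voxel count = 106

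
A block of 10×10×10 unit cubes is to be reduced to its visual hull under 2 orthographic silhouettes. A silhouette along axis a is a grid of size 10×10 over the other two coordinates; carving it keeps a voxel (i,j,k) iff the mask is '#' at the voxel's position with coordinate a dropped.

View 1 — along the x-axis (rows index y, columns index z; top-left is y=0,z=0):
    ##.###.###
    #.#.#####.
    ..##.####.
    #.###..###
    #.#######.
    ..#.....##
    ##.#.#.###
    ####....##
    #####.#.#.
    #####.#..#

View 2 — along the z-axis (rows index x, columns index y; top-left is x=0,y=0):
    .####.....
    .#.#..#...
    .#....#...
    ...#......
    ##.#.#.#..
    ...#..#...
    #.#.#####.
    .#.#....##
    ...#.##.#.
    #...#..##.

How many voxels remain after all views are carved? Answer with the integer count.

remaining voxels: 241

full grid |V| = 1000
carve view 1 (along x, YZ-mask fill 66/100): 660 voxels remain
carve view 2 (along z, XY-mask fill 36/100): 241 voxels remain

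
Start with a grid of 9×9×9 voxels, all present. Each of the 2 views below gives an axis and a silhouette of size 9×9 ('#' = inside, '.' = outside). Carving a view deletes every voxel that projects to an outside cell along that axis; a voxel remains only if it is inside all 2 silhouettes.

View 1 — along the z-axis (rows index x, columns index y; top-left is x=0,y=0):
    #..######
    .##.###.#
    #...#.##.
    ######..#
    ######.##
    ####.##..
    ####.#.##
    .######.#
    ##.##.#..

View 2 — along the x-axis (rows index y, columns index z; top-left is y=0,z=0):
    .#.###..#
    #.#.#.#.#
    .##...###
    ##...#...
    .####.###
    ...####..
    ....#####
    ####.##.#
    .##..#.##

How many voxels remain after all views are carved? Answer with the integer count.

start: 9×9×9 = 729 voxels
step 1: project along z, AND mask (57/81) → |grid| = 513
step 2: project along x, AND mask (46/81) → |grid| = 286

remaining voxels: 286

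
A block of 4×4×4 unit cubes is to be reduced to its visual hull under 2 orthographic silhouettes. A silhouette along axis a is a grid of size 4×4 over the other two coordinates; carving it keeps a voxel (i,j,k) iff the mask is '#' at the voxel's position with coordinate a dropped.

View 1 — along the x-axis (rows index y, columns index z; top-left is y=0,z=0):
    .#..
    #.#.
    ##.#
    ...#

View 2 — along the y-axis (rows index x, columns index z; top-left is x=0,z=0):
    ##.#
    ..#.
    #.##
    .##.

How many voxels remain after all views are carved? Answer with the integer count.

before carving: 64 voxels (4×4×4)
[1] x-view keeps 7 columns → grid now 28
[2] y-view keeps 9 columns → grid now 15

|visual hull| = 15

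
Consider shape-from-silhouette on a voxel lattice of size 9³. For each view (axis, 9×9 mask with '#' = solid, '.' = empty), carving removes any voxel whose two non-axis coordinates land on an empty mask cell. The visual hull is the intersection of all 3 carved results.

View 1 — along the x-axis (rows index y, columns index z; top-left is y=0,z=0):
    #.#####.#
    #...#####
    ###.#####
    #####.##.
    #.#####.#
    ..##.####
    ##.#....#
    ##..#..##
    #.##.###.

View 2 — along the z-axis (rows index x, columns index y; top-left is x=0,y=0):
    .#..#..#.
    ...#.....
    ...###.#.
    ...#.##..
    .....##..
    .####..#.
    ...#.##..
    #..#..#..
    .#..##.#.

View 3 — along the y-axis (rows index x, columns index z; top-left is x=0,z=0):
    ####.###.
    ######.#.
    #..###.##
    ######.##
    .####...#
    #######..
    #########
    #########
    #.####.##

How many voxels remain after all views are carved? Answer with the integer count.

initial block: 9^3 = 729
V1 x: intersect with YZ mask (56 set) -- 504 left
V2 z: intersect with XY mask (28 set) -- 169 left
V3 y: intersect with XZ mask (65 set) -- 136 left

remaining voxels: 136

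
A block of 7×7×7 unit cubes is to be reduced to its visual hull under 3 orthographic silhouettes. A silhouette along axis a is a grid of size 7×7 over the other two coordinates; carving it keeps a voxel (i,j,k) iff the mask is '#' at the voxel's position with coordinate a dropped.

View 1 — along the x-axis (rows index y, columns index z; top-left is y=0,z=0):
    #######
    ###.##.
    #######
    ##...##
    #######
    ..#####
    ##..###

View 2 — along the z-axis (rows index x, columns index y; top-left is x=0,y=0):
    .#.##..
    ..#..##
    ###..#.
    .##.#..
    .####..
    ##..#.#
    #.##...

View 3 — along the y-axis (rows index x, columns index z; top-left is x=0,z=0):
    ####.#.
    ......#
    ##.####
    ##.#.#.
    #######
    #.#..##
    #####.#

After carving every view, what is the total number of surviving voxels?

full grid |V| = 343
after view 1 [x-axis, 40 of 49 cells solid] → remaining = 280
after view 2 [z-axis, 24 of 49 cells solid] → remaining = 141
after view 3 [y-axis, 33 of 49 cells solid] → remaining = 98

98 voxels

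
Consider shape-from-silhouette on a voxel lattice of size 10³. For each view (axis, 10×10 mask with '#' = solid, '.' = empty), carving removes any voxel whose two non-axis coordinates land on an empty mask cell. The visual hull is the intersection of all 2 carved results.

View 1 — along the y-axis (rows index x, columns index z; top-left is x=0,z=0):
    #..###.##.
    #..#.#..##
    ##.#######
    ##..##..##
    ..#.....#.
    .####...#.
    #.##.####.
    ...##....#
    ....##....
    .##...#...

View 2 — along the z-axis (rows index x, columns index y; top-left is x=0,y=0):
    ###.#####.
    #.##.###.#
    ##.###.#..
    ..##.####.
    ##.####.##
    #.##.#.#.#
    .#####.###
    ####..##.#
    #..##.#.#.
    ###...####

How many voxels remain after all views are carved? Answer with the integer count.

initial block: 10^3 = 1000
carve view 1 (along y, XZ-mask fill 48/100): 480 voxels remain
carve view 2 (along z, XY-mask fill 68/100): 327 voxels remain

|visual hull| = 327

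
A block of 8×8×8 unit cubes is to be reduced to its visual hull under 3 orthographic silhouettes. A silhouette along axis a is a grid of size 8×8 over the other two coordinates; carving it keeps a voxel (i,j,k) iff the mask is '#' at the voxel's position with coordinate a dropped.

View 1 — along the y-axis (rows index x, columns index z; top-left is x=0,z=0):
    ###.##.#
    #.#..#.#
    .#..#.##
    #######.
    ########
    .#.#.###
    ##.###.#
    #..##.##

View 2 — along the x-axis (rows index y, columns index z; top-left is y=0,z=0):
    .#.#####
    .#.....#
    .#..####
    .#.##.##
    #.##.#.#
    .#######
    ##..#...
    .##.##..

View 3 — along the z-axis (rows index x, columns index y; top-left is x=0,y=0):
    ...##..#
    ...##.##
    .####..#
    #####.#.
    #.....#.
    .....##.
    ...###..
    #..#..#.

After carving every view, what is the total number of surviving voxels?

before carving: 512 voxels (8×8×8)
carve view 1 (along y, XZ-mask fill 45/64): 360 voxels remain
carve view 2 (along x, YZ-mask fill 37/64): 214 voxels remain
carve view 3 (along z, XY-mask fill 28/64): 91 voxels remain

remaining voxels: 91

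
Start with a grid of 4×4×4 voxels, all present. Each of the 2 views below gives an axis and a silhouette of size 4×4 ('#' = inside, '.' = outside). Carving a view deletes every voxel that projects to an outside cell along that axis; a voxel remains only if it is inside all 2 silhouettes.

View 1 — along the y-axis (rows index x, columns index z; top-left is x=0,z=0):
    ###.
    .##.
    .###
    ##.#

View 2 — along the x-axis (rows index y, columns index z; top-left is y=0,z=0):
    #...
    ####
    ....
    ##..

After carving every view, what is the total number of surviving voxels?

full grid |V| = 64
carve view 1 (along y, XZ-mask fill 11/16): 44 voxels remain
carve view 2 (along x, YZ-mask fill 7/16): 19 voxels remain

|visual hull| = 19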